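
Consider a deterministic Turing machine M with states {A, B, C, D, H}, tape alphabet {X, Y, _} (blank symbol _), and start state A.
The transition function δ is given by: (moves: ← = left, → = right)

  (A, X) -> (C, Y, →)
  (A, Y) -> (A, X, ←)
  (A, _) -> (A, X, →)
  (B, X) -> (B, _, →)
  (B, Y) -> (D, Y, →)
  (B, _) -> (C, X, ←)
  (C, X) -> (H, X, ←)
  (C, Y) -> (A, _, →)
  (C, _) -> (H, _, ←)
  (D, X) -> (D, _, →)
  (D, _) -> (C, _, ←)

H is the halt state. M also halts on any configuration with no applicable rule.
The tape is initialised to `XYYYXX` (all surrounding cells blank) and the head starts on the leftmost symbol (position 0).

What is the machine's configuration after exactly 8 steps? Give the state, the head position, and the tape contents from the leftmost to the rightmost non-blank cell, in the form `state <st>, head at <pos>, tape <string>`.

state H, head at 4, tape YXY_YX

state=A head=0 tape=[X]YYYXX   (A,X)→(C,Y,→)
state=C head=1 tape=Y[Y]YYXX   (C,Y)→(A,_,→)
state=A head=2 tape=Y_[Y]YXX   (A,Y)→(A,X,←)
state=A head=1 tape=Y[_]XYXX   (A,_)→(A,X,→)
state=A head=2 tape=YX[X]YXX   (A,X)→(C,Y,→)
state=C head=3 tape=YXY[Y]XX   (C,Y)→(A,_,→)
state=A head=4 tape=YXY_[X]X   (A,X)→(C,Y,→)
state=C head=5 tape=YXY_Y[X]   (C,X)→(H,X,←)
state=H head=4 tape=YXY_[Y]X
After 8 steps: state H, head at 4, tape YXY_YX.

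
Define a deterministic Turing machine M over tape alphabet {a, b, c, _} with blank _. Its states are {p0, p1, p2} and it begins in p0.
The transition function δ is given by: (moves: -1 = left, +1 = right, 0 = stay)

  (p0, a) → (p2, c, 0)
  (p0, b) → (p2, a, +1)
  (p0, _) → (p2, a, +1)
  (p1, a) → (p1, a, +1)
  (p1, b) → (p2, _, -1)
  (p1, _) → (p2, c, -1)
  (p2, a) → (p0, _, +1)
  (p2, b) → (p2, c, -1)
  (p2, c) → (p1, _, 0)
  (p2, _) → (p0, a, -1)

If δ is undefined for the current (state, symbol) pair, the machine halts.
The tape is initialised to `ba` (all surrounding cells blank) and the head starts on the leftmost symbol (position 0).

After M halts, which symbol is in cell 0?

p0 | __[b]a__   read b → write a, move +1, go to p2
p2 | __a[a]__   read a → write _, move +1, go to p0
p0 | __a_[_]_   read _ → write a, move +1, go to p2
p2 | __a_a[_]   read _ → write a, move -1, go to p0
p0 | __a_[a]a   read a → write c, move 0, go to p2
p2 | __a_[c]a   read c → write _, move 0, go to p1
p1 | __a_[_]a   read _ → write c, move -1, go to p2
p2 | __a[_]ca   read _ → write a, move -1, go to p0
p0 | __[a]aca   read a → write c, move 0, go to p2
p2 | __[c]aca   read c → write _, move 0, go to p1
p1 | __[_]aca   read _ → write c, move -1, go to p2
p2 | _[_]caca   read _ → write a, move -1, go to p0
p0 | [_]acaca   read _ → write a, move +1, go to p2
p2 | a[a]caca   read a → write _, move +1, go to p0
p0 | a_[c]aca
Cell 0 holds c when M halts.

c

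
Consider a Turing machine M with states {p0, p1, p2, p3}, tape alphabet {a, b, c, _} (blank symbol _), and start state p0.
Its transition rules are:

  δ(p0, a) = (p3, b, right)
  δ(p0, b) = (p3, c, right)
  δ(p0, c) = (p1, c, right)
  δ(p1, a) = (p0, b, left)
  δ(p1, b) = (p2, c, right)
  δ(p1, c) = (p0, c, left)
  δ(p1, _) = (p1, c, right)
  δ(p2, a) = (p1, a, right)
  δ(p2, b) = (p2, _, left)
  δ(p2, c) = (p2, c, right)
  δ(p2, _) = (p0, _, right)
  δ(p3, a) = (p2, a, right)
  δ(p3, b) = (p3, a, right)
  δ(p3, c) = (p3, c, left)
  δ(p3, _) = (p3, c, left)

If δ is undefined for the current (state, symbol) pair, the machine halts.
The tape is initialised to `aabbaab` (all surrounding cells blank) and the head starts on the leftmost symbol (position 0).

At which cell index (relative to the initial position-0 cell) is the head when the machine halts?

state=p0 head=0 tape=[a]abbaab___   (p0,a)→(p3,b,right)
state=p3 head=1 tape=b[a]bbaab___   (p3,a)→(p2,a,right)
state=p2 head=2 tape=ba[b]baab___   (p2,b)→(p2,_,left)
state=p2 head=1 tape=b[a]_baab___   (p2,a)→(p1,a,right)
state=p1 head=2 tape=ba[_]baab___   (p1,_)→(p1,c,right)
state=p1 head=3 tape=bac[b]aab___   (p1,b)→(p2,c,right)
state=p2 head=4 tape=bacc[a]ab___   (p2,a)→(p1,a,right)
state=p1 head=5 tape=bacca[a]b___   (p1,a)→(p0,b,left)
state=p0 head=4 tape=bacc[a]bb___   (p0,a)→(p3,b,right)
state=p3 head=5 tape=baccb[b]b___   (p3,b)→(p3,a,right)
state=p3 head=6 tape=baccba[b]___   (p3,b)→(p3,a,right)
state=p3 head=7 tape=baccbaa[_]__   (p3,_)→(p3,c,left)
state=p3 head=6 tape=baccba[a]c__   (p3,a)→(p2,a,right)
state=p2 head=7 tape=baccbaa[c]__   (p2,c)→(p2,c,right)
state=p2 head=8 tape=baccbaac[_]_   (p2,_)→(p0,_,right)
state=p0 head=9 tape=baccbaac_[_]
At halt the head is at cell 9.

9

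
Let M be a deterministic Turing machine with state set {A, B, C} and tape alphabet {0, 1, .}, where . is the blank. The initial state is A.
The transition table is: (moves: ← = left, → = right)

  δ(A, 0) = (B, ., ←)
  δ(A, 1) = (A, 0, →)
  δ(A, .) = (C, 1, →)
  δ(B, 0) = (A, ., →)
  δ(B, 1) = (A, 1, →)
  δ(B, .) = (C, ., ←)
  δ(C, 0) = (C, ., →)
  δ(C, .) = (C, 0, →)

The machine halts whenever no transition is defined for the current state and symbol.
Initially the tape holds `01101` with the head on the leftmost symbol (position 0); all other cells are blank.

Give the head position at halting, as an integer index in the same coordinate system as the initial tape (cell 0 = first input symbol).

1

A | ..[0]1101   read 0 → write ., move ←, go to B
B | .[.].1101   read . → write ., move ←, go to C
C | [.]..1101   read . → write 0, move →, go to C
C | 0[.].1101   read . → write 0, move →, go to C
C | 00[.]1101   read . → write 0, move →, go to C
C | 000[1]101
At halt the head is at cell 1.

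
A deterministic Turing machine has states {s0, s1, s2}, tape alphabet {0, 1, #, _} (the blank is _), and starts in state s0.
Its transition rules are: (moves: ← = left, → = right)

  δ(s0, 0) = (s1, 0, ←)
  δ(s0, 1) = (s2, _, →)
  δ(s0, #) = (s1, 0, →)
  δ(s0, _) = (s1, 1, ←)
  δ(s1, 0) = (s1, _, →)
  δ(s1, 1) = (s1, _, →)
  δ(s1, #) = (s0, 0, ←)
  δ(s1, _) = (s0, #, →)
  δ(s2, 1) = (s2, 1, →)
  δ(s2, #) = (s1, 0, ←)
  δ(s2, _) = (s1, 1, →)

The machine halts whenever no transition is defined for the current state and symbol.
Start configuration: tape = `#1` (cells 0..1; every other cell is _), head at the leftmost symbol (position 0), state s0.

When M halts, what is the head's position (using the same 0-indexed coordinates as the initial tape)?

4

s0 | [#]1____   read # → write 0, move →, go to s1
s1 | 0[1]____   read 1 → write _, move →, go to s1
s1 | 0_[_]___   read _ → write #, move →, go to s0
s0 | 0_#[_]__   read _ → write 1, move ←, go to s1
s1 | 0_[#]1__   read # → write 0, move ←, go to s0
s0 | 0[_]01__   read _ → write 1, move ←, go to s1
s1 | [0]101__   read 0 → write _, move →, go to s1
s1 | _[1]01__   read 1 → write _, move →, go to s1
s1 | __[0]1__   read 0 → write _, move →, go to s1
s1 | ___[1]__   read 1 → write _, move →, go to s1
s1 | ____[_]_   read _ → write #, move →, go to s0
s0 | ____#[_]   read _ → write 1, move ←, go to s1
s1 | ____[#]1   read # → write 0, move ←, go to s0
s0 | ___[_]01   read _ → write 1, move ←, go to s1
s1 | __[_]101   read _ → write #, move →, go to s0
s0 | __#[1]01   read 1 → write _, move →, go to s2
s2 | __#_[0]1
At halt the head is at cell 4.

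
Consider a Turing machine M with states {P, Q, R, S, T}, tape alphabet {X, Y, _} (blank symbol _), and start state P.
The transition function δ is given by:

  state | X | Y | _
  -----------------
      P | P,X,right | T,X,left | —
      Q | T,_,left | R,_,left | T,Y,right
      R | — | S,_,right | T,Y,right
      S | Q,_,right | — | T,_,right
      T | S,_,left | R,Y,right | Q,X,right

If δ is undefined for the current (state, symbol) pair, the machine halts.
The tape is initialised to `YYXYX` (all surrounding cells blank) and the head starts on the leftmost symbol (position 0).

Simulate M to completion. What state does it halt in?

R

P | __[Y]YXYX   read Y → write X, move left, go to T
T | _[_]XYXYX   read _ → write X, move right, go to Q
Q | _X[X]YXYX   read X → write _, move left, go to T
T | _[X]_YXYX   read X → write _, move left, go to S
S | [_]__YXYX   read _ → write _, move right, go to T
T | _[_]_YXYX   read _ → write X, move right, go to Q
Q | _X[_]YXYX   read _ → write Y, move right, go to T
T | _XY[Y]XYX   read Y → write Y, move right, go to R
R | _XYY[X]YX
No transition is defined for (R, X); M halts in state R.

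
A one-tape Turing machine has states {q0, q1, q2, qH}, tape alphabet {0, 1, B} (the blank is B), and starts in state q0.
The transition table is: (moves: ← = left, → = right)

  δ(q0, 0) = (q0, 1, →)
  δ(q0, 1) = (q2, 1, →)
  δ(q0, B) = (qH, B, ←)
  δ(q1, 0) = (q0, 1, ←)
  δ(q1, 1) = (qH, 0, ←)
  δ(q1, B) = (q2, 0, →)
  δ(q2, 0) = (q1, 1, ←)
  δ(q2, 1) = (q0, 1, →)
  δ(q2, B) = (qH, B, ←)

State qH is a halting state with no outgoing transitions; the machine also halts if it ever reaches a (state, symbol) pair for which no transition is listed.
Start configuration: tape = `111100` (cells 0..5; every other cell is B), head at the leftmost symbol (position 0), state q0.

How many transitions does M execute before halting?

q0 | [1]11100B   read 1 → write 1, move →, go to q2
q2 | 1[1]1100B   read 1 → write 1, move →, go to q0
q0 | 11[1]100B   read 1 → write 1, move →, go to q2
q2 | 111[1]00B   read 1 → write 1, move →, go to q0
q0 | 1111[0]0B   read 0 → write 1, move →, go to q0
q0 | 11111[0]B   read 0 → write 1, move →, go to q0
q0 | 111111[B]   read B → write B, move ←, go to qH
qH | 11111[1]B
M halts after 7 transitions.

7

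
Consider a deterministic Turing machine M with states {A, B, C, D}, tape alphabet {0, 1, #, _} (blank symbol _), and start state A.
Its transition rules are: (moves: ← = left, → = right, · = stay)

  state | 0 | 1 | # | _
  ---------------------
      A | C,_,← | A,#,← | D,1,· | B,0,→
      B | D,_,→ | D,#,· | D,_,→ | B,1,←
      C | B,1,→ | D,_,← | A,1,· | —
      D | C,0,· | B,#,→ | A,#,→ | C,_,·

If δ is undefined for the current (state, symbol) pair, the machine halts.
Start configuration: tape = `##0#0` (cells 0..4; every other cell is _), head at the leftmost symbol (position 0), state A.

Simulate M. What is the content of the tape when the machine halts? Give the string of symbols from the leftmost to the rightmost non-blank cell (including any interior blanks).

state=A head=0 tape=[#]#0#0__   (A,#)→(D,1,·)
state=D head=0 tape=[1]#0#0__   (D,1)→(B,#,→)
state=B head=1 tape=#[#]0#0__   (B,#)→(D,_,→)
state=D head=2 tape=#_[0]#0__   (D,0)→(C,0,·)
state=C head=2 tape=#_[0]#0__   (C,0)→(B,1,→)
state=B head=3 tape=#_1[#]0__   (B,#)→(D,_,→)
state=D head=4 tape=#_1_[0]__   (D,0)→(C,0,·)
state=C head=4 tape=#_1_[0]__   (C,0)→(B,1,→)
state=B head=5 tape=#_1_1[_]_   (B,_)→(B,1,←)
state=B head=4 tape=#_1_[1]1_   (B,1)→(D,#,·)
state=D head=4 tape=#_1_[#]1_   (D,#)→(A,#,→)
state=A head=5 tape=#_1_#[1]_   (A,1)→(A,#,←)
state=A head=4 tape=#_1_[#]#_   (A,#)→(D,1,·)
state=D head=4 tape=#_1_[1]#_   (D,1)→(B,#,→)
state=B head=5 tape=#_1_#[#]_   (B,#)→(D,_,→)
state=D head=6 tape=#_1_#_[_]   (D,_)→(C,_,·)
state=C head=6 tape=#_1_#_[_]
The non-blank tape span at halt is #_1_#.

#_1_#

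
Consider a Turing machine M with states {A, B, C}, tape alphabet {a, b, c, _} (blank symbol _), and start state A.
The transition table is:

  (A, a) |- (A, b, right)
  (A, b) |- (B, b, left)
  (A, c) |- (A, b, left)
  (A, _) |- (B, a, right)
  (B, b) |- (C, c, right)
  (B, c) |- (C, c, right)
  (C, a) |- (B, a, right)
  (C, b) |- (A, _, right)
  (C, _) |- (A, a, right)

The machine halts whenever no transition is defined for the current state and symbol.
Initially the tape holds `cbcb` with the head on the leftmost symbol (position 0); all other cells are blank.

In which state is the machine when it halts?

B

state=A head=0 tape=_[c]bcb__   (A,c)→(A,b,left)
state=A head=-1 tape=[_]bbcb__   (A,_)→(B,a,right)
state=B head=0 tape=a[b]bcb__   (B,b)→(C,c,right)
state=C head=1 tape=ac[b]cb__   (C,b)→(A,_,right)
state=A head=2 tape=ac_[c]b__   (A,c)→(A,b,left)
state=A head=1 tape=ac[_]bb__   (A,_)→(B,a,right)
state=B head=2 tape=aca[b]b__   (B,b)→(C,c,right)
state=C head=3 tape=acac[b]__   (C,b)→(A,_,right)
state=A head=4 tape=acac_[_]_   (A,_)→(B,a,right)
state=B head=5 tape=acac_a[_]
No transition is defined for (B, _); M halts in state B.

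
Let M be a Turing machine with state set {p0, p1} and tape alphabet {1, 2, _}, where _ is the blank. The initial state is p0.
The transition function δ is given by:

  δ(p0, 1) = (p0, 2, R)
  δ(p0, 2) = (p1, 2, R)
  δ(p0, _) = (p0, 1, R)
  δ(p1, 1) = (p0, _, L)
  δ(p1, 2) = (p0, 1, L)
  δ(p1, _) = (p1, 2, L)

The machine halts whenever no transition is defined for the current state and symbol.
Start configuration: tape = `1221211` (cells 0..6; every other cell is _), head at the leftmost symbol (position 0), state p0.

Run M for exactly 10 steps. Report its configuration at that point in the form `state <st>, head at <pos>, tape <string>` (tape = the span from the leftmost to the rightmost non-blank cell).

state=p0 head=0 tape=[1]221211   (p0,1)→(p0,2,R)
state=p0 head=1 tape=2[2]21211   (p0,2)→(p1,2,R)
state=p1 head=2 tape=22[2]1211   (p1,2)→(p0,1,L)
state=p0 head=1 tape=2[2]11211   (p0,2)→(p1,2,R)
state=p1 head=2 tape=22[1]1211   (p1,1)→(p0,_,L)
state=p0 head=1 tape=2[2]_1211   (p0,2)→(p1,2,R)
state=p1 head=2 tape=22[_]1211   (p1,_)→(p1,2,L)
state=p1 head=1 tape=2[2]21211   (p1,2)→(p0,1,L)
state=p0 head=0 tape=[2]121211   (p0,2)→(p1,2,R)
state=p1 head=1 tape=2[1]21211   (p1,1)→(p0,_,L)
state=p0 head=0 tape=[2]_21211
After 10 steps: state p0, head at 0, tape 2_21211.

state p0, head at 0, tape 2_21211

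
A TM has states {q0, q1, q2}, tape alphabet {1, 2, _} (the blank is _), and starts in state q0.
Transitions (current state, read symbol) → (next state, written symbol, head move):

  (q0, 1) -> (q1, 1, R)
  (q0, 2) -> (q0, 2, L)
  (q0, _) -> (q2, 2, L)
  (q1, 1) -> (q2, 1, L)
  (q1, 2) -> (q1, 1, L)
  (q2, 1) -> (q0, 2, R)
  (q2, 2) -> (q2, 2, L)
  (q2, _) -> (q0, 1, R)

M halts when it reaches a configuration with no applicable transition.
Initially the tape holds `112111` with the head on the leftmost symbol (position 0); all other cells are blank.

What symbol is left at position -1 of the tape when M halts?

state=q0 head=0 tape=__[1]12111_   (q0,1)→(q1,1,R)
state=q1 head=1 tape=__1[1]2111_   (q1,1)→(q2,1,L)
state=q2 head=0 tape=__[1]12111_   (q2,1)→(q0,2,R)
state=q0 head=1 tape=__2[1]2111_   (q0,1)→(q1,1,R)
state=q1 head=2 tape=__21[2]111_   (q1,2)→(q1,1,L)
state=q1 head=1 tape=__2[1]1111_   (q1,1)→(q2,1,L)
state=q2 head=0 tape=__[2]11111_   (q2,2)→(q2,2,L)
state=q2 head=-1 tape=_[_]211111_   (q2,_)→(q0,1,R)
state=q0 head=0 tape=_1[2]11111_   (q0,2)→(q0,2,L)
state=q0 head=-1 tape=_[1]211111_   (q0,1)→(q1,1,R)
state=q1 head=0 tape=_1[2]11111_   (q1,2)→(q1,1,L)
state=q1 head=-1 tape=_[1]111111_   (q1,1)→(q2,1,L)
state=q2 head=-2 tape=[_]1111111_   (q2,_)→(q0,1,R)
state=q0 head=-1 tape=1[1]111111_   (q0,1)→(q1,1,R)
state=q1 head=0 tape=11[1]11111_   (q1,1)→(q2,1,L)
state=q2 head=-1 tape=1[1]111111_   (q2,1)→(q0,2,R)
state=q0 head=0 tape=12[1]11111_   (q0,1)→(q1,1,R)
state=q1 head=1 tape=121[1]1111_   (q1,1)→(q2,1,L)
state=q2 head=0 tape=12[1]11111_   (q2,1)→(q0,2,R)
state=q0 head=1 tape=122[1]1111_   (q0,1)→(q1,1,R)
state=q1 head=2 tape=1221[1]111_   (q1,1)→(q2,1,L)
state=q2 head=1 tape=122[1]1111_   (q2,1)→(q0,2,R)
state=q0 head=2 tape=1222[1]111_   (q0,1)→(q1,1,R)
state=q1 head=3 tape=12221[1]11_   (q1,1)→(q2,1,L)
state=q2 head=2 tape=1222[1]111_   (q2,1)→(q0,2,R)
state=q0 head=3 tape=12222[1]11_   (q0,1)→(q1,1,R)
state=q1 head=4 tape=122221[1]1_   (q1,1)→(q2,1,L)
state=q2 head=3 tape=12222[1]11_   (q2,1)→(q0,2,R)
state=q0 head=4 tape=122222[1]1_   (q0,1)→(q1,1,R)
state=q1 head=5 tape=1222221[1]_   (q1,1)→(q2,1,L)
state=q2 head=4 tape=122222[1]1_   (q2,1)→(q0,2,R)
state=q0 head=5 tape=1222222[1]_   (q0,1)→(q1,1,R)
state=q1 head=6 tape=12222221[_]
Cell -1 holds 2 when M halts.

2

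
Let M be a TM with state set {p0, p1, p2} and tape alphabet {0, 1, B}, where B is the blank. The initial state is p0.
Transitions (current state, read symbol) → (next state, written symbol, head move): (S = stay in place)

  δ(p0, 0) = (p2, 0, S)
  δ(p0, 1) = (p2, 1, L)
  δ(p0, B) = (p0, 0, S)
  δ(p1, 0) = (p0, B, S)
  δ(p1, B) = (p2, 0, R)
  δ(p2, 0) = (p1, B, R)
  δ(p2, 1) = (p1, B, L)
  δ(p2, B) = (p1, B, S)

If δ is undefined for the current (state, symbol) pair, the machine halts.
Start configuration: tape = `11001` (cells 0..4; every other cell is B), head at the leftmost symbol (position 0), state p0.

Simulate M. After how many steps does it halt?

20

state=p0 head=0 tape=B[1]1001   (p0,1)→(p2,1,L)
state=p2 head=-1 tape=[B]11001   (p2,B)→(p1,B,S)
state=p1 head=-1 tape=[B]11001   (p1,B)→(p2,0,R)
state=p2 head=0 tape=0[1]1001   (p2,1)→(p1,B,L)
state=p1 head=-1 tape=[0]B1001   (p1,0)→(p0,B,S)
state=p0 head=-1 tape=[B]B1001   (p0,B)→(p0,0,S)
state=p0 head=-1 tape=[0]B1001   (p0,0)→(p2,0,S)
state=p2 head=-1 tape=[0]B1001   (p2,0)→(p1,B,R)
state=p1 head=0 tape=B[B]1001   (p1,B)→(p2,0,R)
state=p2 head=1 tape=B0[1]001   (p2,1)→(p1,B,L)
state=p1 head=0 tape=B[0]B001   (p1,0)→(p0,B,S)
state=p0 head=0 tape=B[B]B001   (p0,B)→(p0,0,S)
state=p0 head=0 tape=B[0]B001   (p0,0)→(p2,0,S)
state=p2 head=0 tape=B[0]B001   (p2,0)→(p1,B,R)
state=p1 head=1 tape=BB[B]001   (p1,B)→(p2,0,R)
state=p2 head=2 tape=BB0[0]01   (p2,0)→(p1,B,R)
state=p1 head=3 tape=BB0B[0]1   (p1,0)→(p0,B,S)
state=p0 head=3 tape=BB0B[B]1   (p0,B)→(p0,0,S)
state=p0 head=3 tape=BB0B[0]1   (p0,0)→(p2,0,S)
state=p2 head=3 tape=BB0B[0]1   (p2,0)→(p1,B,R)
state=p1 head=4 tape=BB0BB[1]
M halts after 20 transitions.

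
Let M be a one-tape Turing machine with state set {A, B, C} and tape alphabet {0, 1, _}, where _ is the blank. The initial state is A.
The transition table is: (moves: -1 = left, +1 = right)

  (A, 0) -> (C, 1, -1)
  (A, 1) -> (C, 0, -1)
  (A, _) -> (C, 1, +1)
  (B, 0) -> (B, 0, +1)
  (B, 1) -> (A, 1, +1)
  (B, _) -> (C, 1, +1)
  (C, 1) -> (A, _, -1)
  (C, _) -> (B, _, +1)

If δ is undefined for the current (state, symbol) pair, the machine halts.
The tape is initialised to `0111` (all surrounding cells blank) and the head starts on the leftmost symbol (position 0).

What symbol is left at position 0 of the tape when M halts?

state=A head=0 tape=_[0]111   (A,0)→(C,1,-1)
state=C head=-1 tape=[_]1111   (C,_)→(B,_,+1)
state=B head=0 tape=_[1]111   (B,1)→(A,1,+1)
state=A head=1 tape=_1[1]11   (A,1)→(C,0,-1)
state=C head=0 tape=_[1]011   (C,1)→(A,_,-1)
state=A head=-1 tape=[_]_011   (A,_)→(C,1,+1)
state=C head=0 tape=1[_]011   (C,_)→(B,_,+1)
state=B head=1 tape=1_[0]11   (B,0)→(B,0,+1)
state=B head=2 tape=1_0[1]1   (B,1)→(A,1,+1)
state=A head=3 tape=1_01[1]   (A,1)→(C,0,-1)
state=C head=2 tape=1_0[1]0   (C,1)→(A,_,-1)
state=A head=1 tape=1_[0]_0   (A,0)→(C,1,-1)
state=C head=0 tape=1[_]1_0   (C,_)→(B,_,+1)
state=B head=1 tape=1_[1]_0   (B,1)→(A,1,+1)
state=A head=2 tape=1_1[_]0   (A,_)→(C,1,+1)
state=C head=3 tape=1_11[0]
Cell 0 holds _ when M halts.

_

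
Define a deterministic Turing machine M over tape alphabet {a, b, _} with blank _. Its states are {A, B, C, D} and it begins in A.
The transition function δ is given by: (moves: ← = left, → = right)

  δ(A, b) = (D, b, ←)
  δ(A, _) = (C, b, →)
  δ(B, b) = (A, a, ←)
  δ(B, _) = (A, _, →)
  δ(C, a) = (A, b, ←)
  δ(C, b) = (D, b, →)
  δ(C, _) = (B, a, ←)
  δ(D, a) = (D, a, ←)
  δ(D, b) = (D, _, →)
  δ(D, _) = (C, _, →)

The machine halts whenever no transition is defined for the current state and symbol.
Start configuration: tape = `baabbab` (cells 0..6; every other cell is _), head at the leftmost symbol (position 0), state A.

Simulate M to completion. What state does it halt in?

A

state=A head=0 tape=_[b]aabbab__   (A,b)→(D,b,←)
state=D head=-1 tape=[_]baabbab__   (D,_)→(C,_,→)
state=C head=0 tape=_[b]aabbab__   (C,b)→(D,b,→)
state=D head=1 tape=_b[a]abbab__   (D,a)→(D,a,←)
state=D head=0 tape=_[b]aabbab__   (D,b)→(D,_,→)
state=D head=1 tape=__[a]abbab__   (D,a)→(D,a,←)
state=D head=0 tape=_[_]aabbab__   (D,_)→(C,_,→)
state=C head=1 tape=__[a]abbab__   (C,a)→(A,b,←)
state=A head=0 tape=_[_]babbab__   (A,_)→(C,b,→)
state=C head=1 tape=_b[b]abbab__   (C,b)→(D,b,→)
state=D head=2 tape=_bb[a]bbab__   (D,a)→(D,a,←)
state=D head=1 tape=_b[b]abbab__   (D,b)→(D,_,→)
state=D head=2 tape=_b_[a]bbab__   (D,a)→(D,a,←)
state=D head=1 tape=_b[_]abbab__   (D,_)→(C,_,→)
state=C head=2 tape=_b_[a]bbab__   (C,a)→(A,b,←)
state=A head=1 tape=_b[_]bbbab__   (A,_)→(C,b,→)
state=C head=2 tape=_bb[b]bbab__   (C,b)→(D,b,→)
state=D head=3 tape=_bbb[b]bab__   (D,b)→(D,_,→)
state=D head=4 tape=_bbb_[b]ab__   (D,b)→(D,_,→)
state=D head=5 tape=_bbb__[a]b__   (D,a)→(D,a,←)
state=D head=4 tape=_bbb_[_]ab__   (D,_)→(C,_,→)
state=C head=5 tape=_bbb__[a]b__   (C,a)→(A,b,←)
state=A head=4 tape=_bbb_[_]bb__   (A,_)→(C,b,→)
state=C head=5 tape=_bbb_b[b]b__   (C,b)→(D,b,→)
state=D head=6 tape=_bbb_bb[b]__   (D,b)→(D,_,→)
state=D head=7 tape=_bbb_bb_[_]_   (D,_)→(C,_,→)
state=C head=8 tape=_bbb_bb__[_]   (C,_)→(B,a,←)
state=B head=7 tape=_bbb_bb_[_]a   (B,_)→(A,_,→)
state=A head=8 tape=_bbb_bb__[a]
No transition is defined for (A, a); M halts in state A.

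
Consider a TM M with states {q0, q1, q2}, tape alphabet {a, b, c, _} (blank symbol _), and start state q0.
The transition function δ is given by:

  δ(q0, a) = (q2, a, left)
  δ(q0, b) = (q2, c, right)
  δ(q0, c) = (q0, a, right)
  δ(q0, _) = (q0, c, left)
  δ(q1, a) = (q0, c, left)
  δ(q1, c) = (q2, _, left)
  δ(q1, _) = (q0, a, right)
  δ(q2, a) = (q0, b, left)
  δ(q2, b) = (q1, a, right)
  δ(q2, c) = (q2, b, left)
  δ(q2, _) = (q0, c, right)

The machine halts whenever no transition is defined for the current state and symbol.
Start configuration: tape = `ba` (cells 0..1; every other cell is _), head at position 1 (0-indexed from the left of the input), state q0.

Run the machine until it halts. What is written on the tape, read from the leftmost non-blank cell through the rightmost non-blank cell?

acab

q0 | __b[a]   read a → write a, move left, go to q2
q2 | __[b]a   read b → write a, move right, go to q1
q1 | __a[a]   read a → write c, move left, go to q0
q0 | __[a]c   read a → write a, move left, go to q2
q2 | _[_]ac   read _ → write c, move right, go to q0
q0 | _c[a]c   read a → write a, move left, go to q2
q2 | _[c]ac   read c → write b, move left, go to q2
q2 | [_]bac   read _ → write c, move right, go to q0
q0 | c[b]ac   read b → write c, move right, go to q2
q2 | cc[a]c   read a → write b, move left, go to q0
q0 | c[c]bc   read c → write a, move right, go to q0
q0 | ca[b]c   read b → write c, move right, go to q2
q2 | cac[c]   read c → write b, move left, go to q2
q2 | ca[c]b   read c → write b, move left, go to q2
q2 | c[a]bb   read a → write b, move left, go to q0
q0 | [c]bbb   read c → write a, move right, go to q0
q0 | a[b]bb   read b → write c, move right, go to q2
q2 | ac[b]b   read b → write a, move right, go to q1
q1 | aca[b]
The non-blank tape span at halt is acab.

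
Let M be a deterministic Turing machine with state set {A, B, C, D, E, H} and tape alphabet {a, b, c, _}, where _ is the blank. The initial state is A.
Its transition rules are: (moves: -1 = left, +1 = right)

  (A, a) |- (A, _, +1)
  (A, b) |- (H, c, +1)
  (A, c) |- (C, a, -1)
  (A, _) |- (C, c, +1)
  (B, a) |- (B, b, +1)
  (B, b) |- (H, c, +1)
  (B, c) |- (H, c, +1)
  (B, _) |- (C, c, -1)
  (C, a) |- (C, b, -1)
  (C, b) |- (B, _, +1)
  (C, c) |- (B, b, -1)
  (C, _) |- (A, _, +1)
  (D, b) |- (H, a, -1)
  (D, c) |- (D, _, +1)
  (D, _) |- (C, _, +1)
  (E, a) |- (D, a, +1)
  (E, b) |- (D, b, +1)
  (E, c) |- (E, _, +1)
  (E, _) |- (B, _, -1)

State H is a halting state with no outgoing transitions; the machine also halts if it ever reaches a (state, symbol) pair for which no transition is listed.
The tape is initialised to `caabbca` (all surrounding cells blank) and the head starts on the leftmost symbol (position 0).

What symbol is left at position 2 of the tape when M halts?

_

A | _[c]aabbca   read c → write a, move -1, go to C
C | [_]aaabbca   read _ → write _, move +1, go to A
A | _[a]aabbca   read a → write _, move +1, go to A
A | __[a]abbca   read a → write _, move +1, go to A
A | ___[a]bbca   read a → write _, move +1, go to A
A | ____[b]bca   read b → write c, move +1, go to H
H | ____c[b]ca
Cell 2 holds _ when M halts.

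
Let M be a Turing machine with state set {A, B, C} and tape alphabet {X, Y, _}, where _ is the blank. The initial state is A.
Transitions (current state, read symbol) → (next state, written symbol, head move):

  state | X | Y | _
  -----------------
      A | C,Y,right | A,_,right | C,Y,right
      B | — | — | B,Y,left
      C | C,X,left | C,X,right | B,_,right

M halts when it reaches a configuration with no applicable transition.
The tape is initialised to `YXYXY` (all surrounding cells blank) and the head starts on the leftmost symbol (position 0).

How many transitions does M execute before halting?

9

A | [Y]XYXY   read Y → write _, move right, go to A
A | _[X]YXY   read X → write Y, move right, go to C
C | _Y[Y]XY   read Y → write X, move right, go to C
C | _YX[X]Y   read X → write X, move left, go to C
C | _Y[X]XY   read X → write X, move left, go to C
C | _[Y]XXY   read Y → write X, move right, go to C
C | _X[X]XY   read X → write X, move left, go to C
C | _[X]XXY   read X → write X, move left, go to C
C | [_]XXXY   read _ → write _, move right, go to B
B | _[X]XXY
M halts after 9 transitions.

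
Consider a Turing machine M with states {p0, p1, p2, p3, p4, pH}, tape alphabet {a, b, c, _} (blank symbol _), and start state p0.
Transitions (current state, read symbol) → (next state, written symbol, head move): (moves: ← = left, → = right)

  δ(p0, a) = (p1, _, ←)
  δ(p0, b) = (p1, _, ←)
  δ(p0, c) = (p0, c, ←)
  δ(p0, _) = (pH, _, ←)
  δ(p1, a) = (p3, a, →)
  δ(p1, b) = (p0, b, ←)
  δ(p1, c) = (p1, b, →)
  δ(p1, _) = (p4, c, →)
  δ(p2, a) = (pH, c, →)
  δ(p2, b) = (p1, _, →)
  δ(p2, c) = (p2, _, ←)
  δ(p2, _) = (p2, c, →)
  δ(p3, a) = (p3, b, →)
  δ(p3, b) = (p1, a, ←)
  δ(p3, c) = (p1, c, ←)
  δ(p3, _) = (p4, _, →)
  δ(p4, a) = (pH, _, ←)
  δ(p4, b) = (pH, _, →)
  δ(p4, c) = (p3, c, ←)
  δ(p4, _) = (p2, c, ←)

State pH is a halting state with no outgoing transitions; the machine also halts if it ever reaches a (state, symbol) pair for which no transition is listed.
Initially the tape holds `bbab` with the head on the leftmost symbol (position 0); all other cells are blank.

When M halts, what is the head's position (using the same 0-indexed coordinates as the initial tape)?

3

p0 | ___[b]bab__   read b → write _, move ←, go to p1
p1 | __[_]_bab__   read _ → write c, move →, go to p4
p4 | __c[_]bab__   read _ → write c, move ←, go to p2
p2 | __[c]cbab__   read c → write _, move ←, go to p2
p2 | _[_]_cbab__   read _ → write c, move →, go to p2
p2 | _c[_]cbab__   read _ → write c, move →, go to p2
p2 | _cc[c]bab__   read c → write _, move ←, go to p2
p2 | _c[c]_bab__   read c → write _, move ←, go to p2
p2 | _[c]__bab__   read c → write _, move ←, go to p2
p2 | [_]___bab__   read _ → write c, move →, go to p2
p2 | c[_]__bab__   read _ → write c, move →, go to p2
p2 | cc[_]_bab__   read _ → write c, move →, go to p2
p2 | ccc[_]bab__   read _ → write c, move →, go to p2
p2 | cccc[b]ab__   read b → write _, move →, go to p1
p1 | cccc_[a]b__   read a → write a, move →, go to p3
p3 | cccc_a[b]__   read b → write a, move ←, go to p1
p1 | cccc_[a]a__   read a → write a, move →, go to p3
p3 | cccc_a[a]__   read a → write b, move →, go to p3
p3 | cccc_ab[_]_   read _ → write _, move →, go to p4
p4 | cccc_ab_[_]   read _ → write c, move ←, go to p2
p2 | cccc_ab[_]c   read _ → write c, move →, go to p2
p2 | cccc_abc[c]   read c → write _, move ←, go to p2
p2 | cccc_ab[c]_   read c → write _, move ←, go to p2
p2 | cccc_a[b]__   read b → write _, move →, go to p1
p1 | cccc_a_[_]_   read _ → write c, move →, go to p4
p4 | cccc_a_c[_]   read _ → write c, move ←, go to p2
p2 | cccc_a_[c]c   read c → write _, move ←, go to p2
p2 | cccc_a[_]_c   read _ → write c, move →, go to p2
p2 | cccc_ac[_]c   read _ → write c, move →, go to p2
p2 | cccc_acc[c]   read c → write _, move ←, go to p2
p2 | cccc_ac[c]_   read c → write _, move ←, go to p2
p2 | cccc_a[c]__   read c → write _, move ←, go to p2
p2 | cccc_[a]___   read a → write c, move →, go to pH
pH | cccc_c[_]__
At halt the head is at cell 3.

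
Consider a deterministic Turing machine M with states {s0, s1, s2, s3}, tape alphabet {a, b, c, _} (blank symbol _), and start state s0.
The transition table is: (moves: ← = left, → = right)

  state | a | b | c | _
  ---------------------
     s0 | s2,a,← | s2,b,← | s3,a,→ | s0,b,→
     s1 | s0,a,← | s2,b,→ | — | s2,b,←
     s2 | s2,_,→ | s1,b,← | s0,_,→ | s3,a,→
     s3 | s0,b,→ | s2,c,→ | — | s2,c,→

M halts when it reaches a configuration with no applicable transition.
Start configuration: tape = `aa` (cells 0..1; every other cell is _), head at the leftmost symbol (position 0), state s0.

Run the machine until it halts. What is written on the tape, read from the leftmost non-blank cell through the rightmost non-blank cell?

acbaba

state=s0 head=0 tape=____[a]a   (s0,a)→(s2,a,←)
state=s2 head=-1 tape=___[_]aa   (s2,_)→(s3,a,→)
state=s3 head=0 tape=___a[a]a   (s3,a)→(s0,b,→)
state=s0 head=1 tape=___ab[a]   (s0,a)→(s2,a,←)
state=s2 head=0 tape=___a[b]a   (s2,b)→(s1,b,←)
state=s1 head=-1 tape=___[a]ba   (s1,a)→(s0,a,←)
state=s0 head=-2 tape=__[_]aba   (s0,_)→(s0,b,→)
state=s0 head=-1 tape=__b[a]ba   (s0,a)→(s2,a,←)
state=s2 head=-2 tape=__[b]aba   (s2,b)→(s1,b,←)
state=s1 head=-3 tape=_[_]baba   (s1,_)→(s2,b,←)
state=s2 head=-4 tape=[_]bbaba   (s2,_)→(s3,a,→)
state=s3 head=-3 tape=a[b]baba   (s3,b)→(s2,c,→)
state=s2 head=-2 tape=ac[b]aba   (s2,b)→(s1,b,←)
state=s1 head=-3 tape=a[c]baba
The non-blank tape span at halt is acbaba.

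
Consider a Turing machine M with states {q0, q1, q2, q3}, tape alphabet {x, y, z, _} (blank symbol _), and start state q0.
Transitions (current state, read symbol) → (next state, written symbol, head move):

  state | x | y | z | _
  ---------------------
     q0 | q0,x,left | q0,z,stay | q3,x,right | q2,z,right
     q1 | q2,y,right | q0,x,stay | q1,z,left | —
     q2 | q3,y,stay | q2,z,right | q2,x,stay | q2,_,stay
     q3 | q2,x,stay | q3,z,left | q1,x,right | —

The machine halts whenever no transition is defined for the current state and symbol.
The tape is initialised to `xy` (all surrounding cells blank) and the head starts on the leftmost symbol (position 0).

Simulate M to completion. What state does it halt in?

q0 | __[x]y   read x → write x, move left, go to q0
q0 | _[_]xy   read _ → write z, move right, go to q2
q2 | _z[x]y   read x → write y, move stay, go to q3
q3 | _z[y]y   read y → write z, move left, go to q3
q3 | _[z]zy   read z → write x, move right, go to q1
q1 | _x[z]y   read z → write z, move left, go to q1
q1 | _[x]zy   read x → write y, move right, go to q2
q2 | _y[z]y   read z → write x, move stay, go to q2
q2 | _y[x]y   read x → write y, move stay, go to q3
q3 | _y[y]y   read y → write z, move left, go to q3
q3 | _[y]zy   read y → write z, move left, go to q3
q3 | [_]zzy
No transition is defined for (q3, _); M halts in state q3.

q3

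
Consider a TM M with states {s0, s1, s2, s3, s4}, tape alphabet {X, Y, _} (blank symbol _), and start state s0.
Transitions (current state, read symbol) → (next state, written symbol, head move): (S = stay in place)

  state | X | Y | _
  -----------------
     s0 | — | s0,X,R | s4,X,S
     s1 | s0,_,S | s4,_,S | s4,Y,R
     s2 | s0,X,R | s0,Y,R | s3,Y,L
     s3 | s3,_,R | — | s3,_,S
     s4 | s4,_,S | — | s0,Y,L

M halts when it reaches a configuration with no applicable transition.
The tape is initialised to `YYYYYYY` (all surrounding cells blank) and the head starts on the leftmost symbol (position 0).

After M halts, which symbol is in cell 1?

X

s0 | [Y]YYYYYY_   read Y → write X, move R, go to s0
s0 | X[Y]YYYYY_   read Y → write X, move R, go to s0
s0 | XX[Y]YYYY_   read Y → write X, move R, go to s0
s0 | XXX[Y]YYY_   read Y → write X, move R, go to s0
s0 | XXXX[Y]YY_   read Y → write X, move R, go to s0
s0 | XXXXX[Y]Y_   read Y → write X, move R, go to s0
s0 | XXXXXX[Y]_   read Y → write X, move R, go to s0
s0 | XXXXXXX[_]   read _ → write X, move S, go to s4
s4 | XXXXXXX[X]   read X → write _, move S, go to s4
s4 | XXXXXXX[_]   read _ → write Y, move L, go to s0
s0 | XXXXXX[X]Y
Cell 1 holds X when M halts.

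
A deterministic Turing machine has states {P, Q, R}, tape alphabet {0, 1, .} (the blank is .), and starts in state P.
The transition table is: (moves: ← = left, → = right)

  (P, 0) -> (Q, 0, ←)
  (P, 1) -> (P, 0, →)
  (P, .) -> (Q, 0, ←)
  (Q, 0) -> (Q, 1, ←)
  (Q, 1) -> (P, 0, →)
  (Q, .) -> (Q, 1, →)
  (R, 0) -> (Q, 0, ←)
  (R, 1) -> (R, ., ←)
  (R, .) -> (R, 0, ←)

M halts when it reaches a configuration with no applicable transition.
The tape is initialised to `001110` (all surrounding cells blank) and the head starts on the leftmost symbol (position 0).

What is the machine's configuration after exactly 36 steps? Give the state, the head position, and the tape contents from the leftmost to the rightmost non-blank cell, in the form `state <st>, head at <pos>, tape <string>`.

state Q, head at -2, tape 001101110

state=P head=0 tape=...[0]01110   (P,0)→(Q,0,←)
state=Q head=-1 tape=..[.]001110   (Q,.)→(Q,1,→)
state=Q head=0 tape=..1[0]01110   (Q,0)→(Q,1,←)
state=Q head=-1 tape=..[1]101110   (Q,1)→(P,0,→)
state=P head=0 tape=..0[1]01110   (P,1)→(P,0,→)
state=P head=1 tape=..00[0]1110   (P,0)→(Q,0,←)
state=Q head=0 tape=..0[0]01110   (Q,0)→(Q,1,←)
state=Q head=-1 tape=..[0]101110   (Q,0)→(Q,1,←)
state=Q head=-2 tape=.[.]1101110   (Q,.)→(Q,1,→)
state=Q head=-1 tape=.1[1]101110   (Q,1)→(P,0,→)
state=P head=0 tape=.10[1]01110   (P,1)→(P,0,→)
state=P head=1 tape=.100[0]1110   (P,0)→(Q,0,←)
state=Q head=0 tape=.10[0]01110   (Q,0)→(Q,1,←)
state=Q head=-1 tape=.1[0]101110   (Q,0)→(Q,1,←)
state=Q head=-2 tape=.[1]1101110   (Q,1)→(P,0,→)
state=P head=-1 tape=.0[1]101110   (P,1)→(P,0,→)
state=P head=0 tape=.00[1]01110   (P,1)→(P,0,→)
state=P head=1 tape=.000[0]1110   (P,0)→(Q,0,←)
state=Q head=0 tape=.00[0]01110   (Q,0)→(Q,1,←)
state=Q head=-1 tape=.0[0]101110   (Q,0)→(Q,1,←)
state=Q head=-2 tape=.[0]1101110   (Q,0)→(Q,1,←)
state=Q head=-3 tape=[.]11101110   (Q,.)→(Q,1,→)
state=Q head=-2 tape=1[1]1101110   (Q,1)→(P,0,→)
state=P head=-1 tape=10[1]101110   (P,1)→(P,0,→)
state=P head=0 tape=100[1]01110   (P,1)→(P,0,→)
state=P head=1 tape=1000[0]1110   (P,0)→(Q,0,←)
state=Q head=0 tape=100[0]01110   (Q,0)→(Q,1,←)
state=Q head=-1 tape=10[0]101110   (Q,0)→(Q,1,←)
state=Q head=-2 tape=1[0]1101110   (Q,0)→(Q,1,←)
state=Q head=-3 tape=[1]11101110   (Q,1)→(P,0,→)
state=P head=-2 tape=0[1]1101110   (P,1)→(P,0,→)
state=P head=-1 tape=00[1]101110   (P,1)→(P,0,→)
state=P head=0 tape=000[1]01110   (P,1)→(P,0,→)
state=P head=1 tape=0000[0]1110   (P,0)→(Q,0,←)
state=Q head=0 tape=000[0]01110   (Q,0)→(Q,1,←)
state=Q head=-1 tape=00[0]101110   (Q,0)→(Q,1,←)
state=Q head=-2 tape=0[0]1101110
After 36 steps: state Q, head at -2, tape 001101110.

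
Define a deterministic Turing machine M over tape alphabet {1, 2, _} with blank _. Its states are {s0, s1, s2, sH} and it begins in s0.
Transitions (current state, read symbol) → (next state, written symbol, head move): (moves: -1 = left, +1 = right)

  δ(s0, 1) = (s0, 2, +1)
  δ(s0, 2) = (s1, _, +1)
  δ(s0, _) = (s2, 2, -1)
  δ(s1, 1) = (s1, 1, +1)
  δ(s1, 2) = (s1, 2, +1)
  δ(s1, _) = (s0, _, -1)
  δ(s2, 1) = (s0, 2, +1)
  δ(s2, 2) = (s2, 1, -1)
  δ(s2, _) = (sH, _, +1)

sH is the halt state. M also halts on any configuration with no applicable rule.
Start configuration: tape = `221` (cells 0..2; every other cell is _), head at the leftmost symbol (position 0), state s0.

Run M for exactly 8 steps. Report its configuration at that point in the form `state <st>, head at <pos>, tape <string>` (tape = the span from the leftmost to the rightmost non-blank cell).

state s2, head at 0, tape 112

state=s0 head=0 tape=[2]21_   (s0,2)→(s1,_,+1)
state=s1 head=1 tape=_[2]1_   (s1,2)→(s1,2,+1)
state=s1 head=2 tape=_2[1]_   (s1,1)→(s1,1,+1)
state=s1 head=3 tape=_21[_]   (s1,_)→(s0,_,-1)
state=s0 head=2 tape=_2[1]_   (s0,1)→(s0,2,+1)
state=s0 head=3 tape=_22[_]   (s0,_)→(s2,2,-1)
state=s2 head=2 tape=_2[2]2   (s2,2)→(s2,1,-1)
state=s2 head=1 tape=_[2]12   (s2,2)→(s2,1,-1)
state=s2 head=0 tape=[_]112
After 8 steps: state s2, head at 0, tape 112.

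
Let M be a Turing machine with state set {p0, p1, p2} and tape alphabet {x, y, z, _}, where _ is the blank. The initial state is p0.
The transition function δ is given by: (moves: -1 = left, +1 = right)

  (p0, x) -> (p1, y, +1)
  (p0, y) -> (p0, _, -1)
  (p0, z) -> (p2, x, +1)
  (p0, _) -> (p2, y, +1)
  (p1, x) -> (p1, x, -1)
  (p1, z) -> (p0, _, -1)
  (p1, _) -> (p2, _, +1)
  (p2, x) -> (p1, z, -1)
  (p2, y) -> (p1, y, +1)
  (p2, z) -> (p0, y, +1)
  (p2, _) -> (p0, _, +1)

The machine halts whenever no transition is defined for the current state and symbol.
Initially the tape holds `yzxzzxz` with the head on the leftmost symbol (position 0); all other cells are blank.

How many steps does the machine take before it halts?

15

state=p0 head=0 tape=_[y]zxzzxz   (p0,y)→(p0,_,-1)
state=p0 head=-1 tape=[_]_zxzzxz   (p0,_)→(p2,y,+1)
state=p2 head=0 tape=y[_]zxzzxz   (p2,_)→(p0,_,+1)
state=p0 head=1 tape=y_[z]xzzxz   (p0,z)→(p2,x,+1)
state=p2 head=2 tape=y_x[x]zzxz   (p2,x)→(p1,z,-1)
state=p1 head=1 tape=y_[x]zzzxz   (p1,x)→(p1,x,-1)
state=p1 head=0 tape=y[_]xzzzxz   (p1,_)→(p2,_,+1)
state=p2 head=1 tape=y_[x]zzzxz   (p2,x)→(p1,z,-1)
state=p1 head=0 tape=y[_]zzzzxz   (p1,_)→(p2,_,+1)
state=p2 head=1 tape=y_[z]zzzxz   (p2,z)→(p0,y,+1)
state=p0 head=2 tape=y_y[z]zzxz   (p0,z)→(p2,x,+1)
state=p2 head=3 tape=y_yx[z]zxz   (p2,z)→(p0,y,+1)
state=p0 head=4 tape=y_yxy[z]xz   (p0,z)→(p2,x,+1)
state=p2 head=5 tape=y_yxyx[x]z   (p2,x)→(p1,z,-1)
state=p1 head=4 tape=y_yxy[x]zz   (p1,x)→(p1,x,-1)
state=p1 head=3 tape=y_yx[y]xzz
M halts after 15 transitions.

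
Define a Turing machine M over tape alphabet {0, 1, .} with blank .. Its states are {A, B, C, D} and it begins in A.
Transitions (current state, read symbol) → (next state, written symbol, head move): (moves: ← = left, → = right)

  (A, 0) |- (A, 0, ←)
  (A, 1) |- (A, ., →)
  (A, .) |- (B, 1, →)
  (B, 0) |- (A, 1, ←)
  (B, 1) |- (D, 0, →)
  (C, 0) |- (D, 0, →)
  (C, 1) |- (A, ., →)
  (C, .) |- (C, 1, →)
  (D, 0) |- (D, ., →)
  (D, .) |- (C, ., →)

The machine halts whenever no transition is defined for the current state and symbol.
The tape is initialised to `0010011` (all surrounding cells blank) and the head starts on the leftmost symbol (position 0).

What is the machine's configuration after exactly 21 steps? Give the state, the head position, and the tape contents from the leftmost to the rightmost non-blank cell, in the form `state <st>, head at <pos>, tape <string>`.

state A, head at 5, tape 11

state=A head=0 tape=.[0]010011   (A,0)→(A,0,←)
state=A head=-1 tape=[.]0010011   (A,.)→(B,1,→)
state=B head=0 tape=1[0]010011   (B,0)→(A,1,←)
state=A head=-1 tape=[1]1010011   (A,1)→(A,.,→)
state=A head=0 tape=.[1]010011   (A,1)→(A,.,→)
state=A head=1 tape=..[0]10011   (A,0)→(A,0,←)
state=A head=0 tape=.[.]010011   (A,.)→(B,1,→)
state=B head=1 tape=.1[0]10011   (B,0)→(A,1,←)
state=A head=0 tape=.[1]110011   (A,1)→(A,.,→)
state=A head=1 tape=..[1]10011   (A,1)→(A,.,→)
state=A head=2 tape=...[1]0011   (A,1)→(A,.,→)
state=A head=3 tape=....[0]011   (A,0)→(A,0,←)
state=A head=2 tape=...[.]0011   (A,.)→(B,1,→)
state=B head=3 tape=...1[0]011   (B,0)→(A,1,←)
state=A head=2 tape=...[1]1011   (A,1)→(A,.,→)
state=A head=3 tape=....[1]011   (A,1)→(A,.,→)
state=A head=4 tape=.....[0]11   (A,0)→(A,0,←)
state=A head=3 tape=....[.]011   (A,.)→(B,1,→)
state=B head=4 tape=....1[0]11   (B,0)→(A,1,←)
state=A head=3 tape=....[1]111   (A,1)→(A,.,→)
state=A head=4 tape=.....[1]11   (A,1)→(A,.,→)
state=A head=5 tape=......[1]1
After 21 steps: state A, head at 5, tape 11.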